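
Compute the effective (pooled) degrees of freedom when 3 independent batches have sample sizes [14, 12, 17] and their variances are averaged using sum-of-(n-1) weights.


nu = sum_i (n_i - 1)
nu = ((14 - 1) + (12 - 1) + (17 - 1))
nu = 13 + 11 + 16
nu = 40

40


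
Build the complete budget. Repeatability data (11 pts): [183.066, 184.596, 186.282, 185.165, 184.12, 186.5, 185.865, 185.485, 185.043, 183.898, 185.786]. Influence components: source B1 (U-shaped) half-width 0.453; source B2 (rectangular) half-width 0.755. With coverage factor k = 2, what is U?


mean = (183.066 + 184.596 + 186.282 + 185.165 + 184.12 + 186.5 + 185.865 + 185.485 + 185.043 + 183.898 + 185.786) / 11 = 185.0732727
s = sqrt(sum((x - mean)^2)/(n-1)) = 1.0656999
u_A = s / sqrt(n) = 1.0656999 / sqrt(11) = 0.32132061
u_B1 = 0.453 / sqrt(2) = 0.32031937
u_B2 = 0.755 / sqrt(3) = 0.43589945
uc = sqrt(0.32132061^2 + 0.32031937^2 + 0.43589945^2) = 0.62917387
U = k * uc = 2 * 0.62917387
U = 1.2583

1.2583


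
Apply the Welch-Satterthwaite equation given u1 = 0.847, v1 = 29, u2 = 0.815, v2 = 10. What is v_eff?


uc = sqrt(u1^2 + u2^2) = sqrt(0.847^2 + 0.815^2) = 1.1754293
v_eff = uc^4 / (u1^4/v1 + u2^4/v2)
= 1.1754293^4 / (0.847^4/29 + 0.815^4/10)
= 1.9089126 / 0.061866922
v_eff = 30.8551

30.8551


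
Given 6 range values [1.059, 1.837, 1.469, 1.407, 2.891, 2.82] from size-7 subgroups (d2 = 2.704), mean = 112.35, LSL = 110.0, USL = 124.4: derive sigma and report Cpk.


R_bar = (1.059 + 1.837 + 1.469 + 1.407 + 2.891 + 2.82) / 6 = 1.9138333
sigma = R_bar / d2 = 1.9138333 / 2.704 = 0.70777859
Cp = (USL - LSL)/(6*sigma) = (124.4 - 110.0)/(6*0.70777859) = 3.3909
Cpu = (124.4 - 112.35)/(3*0.70777859) = 5.6750
Cpl = (112.35 - 110.0)/(3*0.70777859) = 1.1067
Cpk = min(Cpu, Cpl) = 1.1067

1.1067


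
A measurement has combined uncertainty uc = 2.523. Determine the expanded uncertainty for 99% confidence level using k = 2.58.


U = k * uc
U = 2.58 * 2.523
U = 6.5093

6.5093


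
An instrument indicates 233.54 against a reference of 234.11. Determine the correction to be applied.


Correction = standard - reading
= 234.11 - 233.54
= 0.5700

0.5700


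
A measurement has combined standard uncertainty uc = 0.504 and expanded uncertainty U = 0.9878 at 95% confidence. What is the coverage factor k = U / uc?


k = U / uc
k = 0.9878 / 0.504
k = 1.96

1.96


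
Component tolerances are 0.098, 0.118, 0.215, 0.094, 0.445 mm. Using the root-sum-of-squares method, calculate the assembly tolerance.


RSS = sqrt(0.098^2 + 0.118^2 + 0.215^2 + 0.094^2 + 0.445^2)
= sqrt(0.276614)
= 0.5259

0.5259


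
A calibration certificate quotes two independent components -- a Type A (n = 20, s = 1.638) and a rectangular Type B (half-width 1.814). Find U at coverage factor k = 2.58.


u_A = s / sqrt(n) = 1.638 / sqrt(20) = 0.36626793
u_B = half_width / sqrt(3) = 1.814 / sqrt(3) = 1.0473134
uc = sqrt(u_A^2 + u_B^2) = sqrt(0.36626793^2 + 1.0473134^2) = 1.1095123
U = k * uc = 2.58 * 1.1095123
U = 2.8625

2.8625


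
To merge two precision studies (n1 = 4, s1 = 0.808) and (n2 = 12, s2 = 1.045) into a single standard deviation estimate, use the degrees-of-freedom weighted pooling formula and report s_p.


s_p = sqrt(((n1-1)*s1^2 + (n2-1)*s2^2) / (n1+n2-2))
numerator = (4-1)*0.808^2 + (12-1)*1.045^2 = 1.958592 + 12.012275 = 13.970867
denominator = 4 + 12 - 2 = 14
s_p^2 = 13.970867 / 14 = 0.99791907
s_p = sqrt(0.99791907) = 0.9990

0.9990


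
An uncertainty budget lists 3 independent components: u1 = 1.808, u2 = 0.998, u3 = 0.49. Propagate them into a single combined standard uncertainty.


uc = sqrt(1.808^2 + 0.998^2 + 0.49^2)
uc = sqrt(4.504968)
uc = 2.1225

2.1225


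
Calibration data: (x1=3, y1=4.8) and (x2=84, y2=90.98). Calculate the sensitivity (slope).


slope = (y2 - y1) / (x2 - x1)
= (90.98 - 4.8) / (84 - 3)
= 86.1800 / 81
= 1.0640

1.0640


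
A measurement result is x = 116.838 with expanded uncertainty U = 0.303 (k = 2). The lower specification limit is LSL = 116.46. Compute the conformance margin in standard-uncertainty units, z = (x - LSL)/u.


u = U / k = 0.303 / 2 = 0.1515
margin = |LSL - x| = |116.46 - 116.838| = 0.378
z = margin / u = 0.378 / 0.1515
z = 2.4950

2.4950


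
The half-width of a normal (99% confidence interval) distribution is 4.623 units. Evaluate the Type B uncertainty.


u_B = half_width / 2.576
u_B = 4.623 / 2.576
u_B = 1.7946

1.7946


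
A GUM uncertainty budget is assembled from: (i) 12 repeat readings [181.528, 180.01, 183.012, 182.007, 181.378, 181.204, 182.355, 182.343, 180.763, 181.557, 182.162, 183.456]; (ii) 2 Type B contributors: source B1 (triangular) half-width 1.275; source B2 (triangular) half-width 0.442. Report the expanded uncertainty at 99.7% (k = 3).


mean = (181.528 + 180.01 + 183.012 + 182.007 + 181.378 + 181.204 + 182.355 + 182.343 + 180.763 + 181.557 + 182.162 + 183.456) / 12 = 181.8145833
s = sqrt(sum((x - mean)^2)/(n-1)) = 0.95018165
u_A = s / sqrt(n) = 0.95018165 / sqrt(12) = 0.27429382
u_B1 = 1.275 / sqrt(6) = 0.52051657
u_B2 = 0.442 / sqrt(6) = 0.18044574
uc = sqrt(0.27429382^2 + 0.52051657^2 + 0.18044574^2) = 0.61541471
U = k * uc = 3 * 0.61541471
U = 1.8462

1.8462


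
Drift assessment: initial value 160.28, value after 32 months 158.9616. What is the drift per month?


rate = (v2 - v1) / months
= (158.9616 - 160.28) / 32
= -1.3184 / 32
= -0.0412

-0.0412


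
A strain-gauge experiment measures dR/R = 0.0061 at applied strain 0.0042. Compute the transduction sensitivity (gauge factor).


GF = (dR/R) / epsilon
= 0.0061 / 0.0042
= 1.4524

1.4524


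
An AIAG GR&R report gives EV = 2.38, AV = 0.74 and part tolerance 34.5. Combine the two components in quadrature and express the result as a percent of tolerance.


GRR = sqrt(EV^2 + AV^2) = sqrt(2.38^2 + 0.74^2) = 2.4923884
%GRR = GRR / tol * 100 = 2.4923884 / 34.5 * 100
%GRR = 7.2243

7.2243


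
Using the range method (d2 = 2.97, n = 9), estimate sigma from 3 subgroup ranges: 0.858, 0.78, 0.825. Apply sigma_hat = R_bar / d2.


R_bar = (0.858 + 0.78 + 0.825) / 3
R_bar = 2.463 / 3 = 0.821
sigma_hat = R_bar / d2 = 0.821 / 2.97 = 0.2764

0.2764


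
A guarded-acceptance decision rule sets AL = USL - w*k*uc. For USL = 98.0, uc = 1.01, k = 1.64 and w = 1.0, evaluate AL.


U = k * uc = 1.64 * 1.01 = 1.6564
guard band g = w * U = 1.0 * 1.6564 = 1.6564
AL = USL - g = 98.0 - 1.6564
AL = 96.3436

96.3436


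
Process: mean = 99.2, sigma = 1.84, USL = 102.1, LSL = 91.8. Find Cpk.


Cpu = (USL - mean) / (3*sigma) = (102.1 - 99.2) / (3*1.84) = 0.5254
Cpl = (mean - LSL) / (3*sigma) = (99.2 - 91.8) / (3*1.84) = 1.3406
Cpk = min(Cpu, Cpl) = 0.5254

0.5254


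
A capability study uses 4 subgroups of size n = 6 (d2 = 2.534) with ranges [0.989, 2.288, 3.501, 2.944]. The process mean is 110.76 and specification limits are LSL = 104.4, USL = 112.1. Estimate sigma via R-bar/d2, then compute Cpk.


R_bar = (0.989 + 2.288 + 3.501 + 2.944) / 4 = 2.4305
sigma = R_bar / d2 = 2.4305 / 2.534 = 0.95915549
Cp = (USL - LSL)/(6*sigma) = (112.1 - 104.4)/(6*0.95915549) = 1.3380
Cpu = (112.1 - 110.76)/(3*0.95915549) = 0.4657
Cpl = (110.76 - 104.4)/(3*0.95915549) = 2.2103
Cpk = min(Cpu, Cpl) = 0.4657

0.4657


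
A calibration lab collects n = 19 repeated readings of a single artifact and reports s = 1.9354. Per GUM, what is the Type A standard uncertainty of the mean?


u_A = s / sqrt(n)
u_A = 1.9354 / sqrt(19)
u_A = 1.9354 / 4.3588989
u_A = 0.4440

0.4440


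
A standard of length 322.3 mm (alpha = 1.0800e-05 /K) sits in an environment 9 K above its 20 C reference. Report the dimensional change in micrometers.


dL = L * alpha * dT
= 322.3 * 1.0800e-05 * 9
= 0.0313276 mm
dL_um = 0.0313276 * 1000 = 31.3276 um

31.3276


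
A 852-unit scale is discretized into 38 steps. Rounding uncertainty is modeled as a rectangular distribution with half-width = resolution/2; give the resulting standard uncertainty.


resolution = range / divisions
resolution = 852 / 38 = 22.421053
u_res = resolution / (2*sqrt(3))
u_res = 22.421053 / 3.4641016
u_res = 6.4724

6.4724


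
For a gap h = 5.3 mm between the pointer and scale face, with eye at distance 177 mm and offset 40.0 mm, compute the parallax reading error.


error = h * offset / d
= 5.3 * 40.0 / 177
= 1.1977

1.1977


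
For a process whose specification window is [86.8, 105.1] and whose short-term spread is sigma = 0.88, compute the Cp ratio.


Cp = (USL - LSL) / (6 * sigma)
= (105.1 - 86.8) / (6 * 0.88)
= 18.3000 / 5.2800
= 3.4659

3.4659


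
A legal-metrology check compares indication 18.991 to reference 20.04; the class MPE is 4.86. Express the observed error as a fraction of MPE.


e = indication - reference = 18.991 - 20.04 = -1.0490
|e| = 1.0490
ratio = |e| / MPE = 1.0490 / 4.86
ratio = 0.2158

0.2158


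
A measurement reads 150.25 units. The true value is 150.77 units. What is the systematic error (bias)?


Systematic error = measured - true
= 150.25 - 150.77
= -0.5200

-0.5200


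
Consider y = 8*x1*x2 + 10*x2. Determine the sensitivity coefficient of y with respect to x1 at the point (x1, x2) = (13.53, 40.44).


y = 8*x1*x2 + 10*x2
dy/dx1 = 8*x2
Evaluate at x2 = 40.44: c1 = 8 * 40.44
c1 = 323.5200

323.5200


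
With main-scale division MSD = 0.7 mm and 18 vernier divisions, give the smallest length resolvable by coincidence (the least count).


LC = MSD / n_div
= 0.7 / 18
= 0.0389

0.0389


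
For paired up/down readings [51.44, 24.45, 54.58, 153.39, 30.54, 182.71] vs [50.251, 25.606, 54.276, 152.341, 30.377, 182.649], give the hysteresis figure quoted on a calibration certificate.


|51.44 - 50.251| = 1.1890
|24.45 - 25.606| = 1.1560
|54.58 - 54.276| = 0.3040
|153.39 - 152.341| = 1.0490
|30.54 - 30.377| = 0.1630
|182.71 - 182.649| = 0.0610
hysteresis = max(diffs) = 1.1890

1.1890


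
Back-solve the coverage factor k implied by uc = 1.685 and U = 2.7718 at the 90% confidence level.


k = U / uc
k = 2.7718 / 1.685
k = 1.645

1.645


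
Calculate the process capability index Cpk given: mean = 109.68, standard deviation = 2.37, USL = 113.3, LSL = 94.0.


Cpu = (USL - mean) / (3*sigma) = (113.3 - 109.68) / (3*2.37) = 0.5091
Cpl = (mean - LSL) / (3*sigma) = (109.68 - 94.0) / (3*2.37) = 2.2053
Cpk = min(Cpu, Cpl) = 0.5091

0.5091


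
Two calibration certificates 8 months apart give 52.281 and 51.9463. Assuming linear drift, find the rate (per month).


rate = (v2 - v1) / months
= (51.9463 - 52.281) / 8
= -0.3347 / 8
= -0.0418

-0.0418


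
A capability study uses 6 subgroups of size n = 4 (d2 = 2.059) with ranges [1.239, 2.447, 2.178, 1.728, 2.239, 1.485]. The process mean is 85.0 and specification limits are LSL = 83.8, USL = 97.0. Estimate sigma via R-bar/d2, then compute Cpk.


R_bar = (1.239 + 2.447 + 2.178 + 1.728 + 2.239 + 1.485) / 6 = 1.886
sigma = R_bar / d2 = 1.886 / 2.059 = 0.91597863
Cp = (USL - LSL)/(6*sigma) = (97.0 - 83.8)/(6*0.91597863) = 2.4018
Cpu = (97.0 - 85.0)/(3*0.91597863) = 4.3669
Cpl = (85.0 - 83.8)/(3*0.91597863) = 0.4367
Cpk = min(Cpu, Cpl) = 0.4367

0.4367


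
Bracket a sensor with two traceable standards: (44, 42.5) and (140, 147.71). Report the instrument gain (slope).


slope = (y2 - y1) / (x2 - x1)
= (147.71 - 42.5) / (140 - 44)
= 105.2100 / 96
= 1.0959

1.0959


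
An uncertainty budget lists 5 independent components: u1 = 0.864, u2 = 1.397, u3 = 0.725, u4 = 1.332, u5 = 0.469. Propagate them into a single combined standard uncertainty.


uc = sqrt(0.864^2 + 1.397^2 + 0.725^2 + 1.332^2 + 0.469^2)
uc = sqrt(5.217915)
uc = 2.2843

2.2843


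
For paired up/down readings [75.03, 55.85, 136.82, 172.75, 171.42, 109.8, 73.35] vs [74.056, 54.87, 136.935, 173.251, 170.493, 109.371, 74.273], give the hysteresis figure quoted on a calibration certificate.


|75.03 - 74.056| = 0.9740
|55.85 - 54.87| = 0.9800
|136.82 - 136.935| = 0.1150
|172.75 - 173.251| = 0.5010
|171.42 - 170.493| = 0.9270
|109.8 - 109.371| = 0.4290
|73.35 - 74.273| = 0.9230
hysteresis = max(diffs) = 0.9800

0.9800


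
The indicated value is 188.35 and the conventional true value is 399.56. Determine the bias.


Systematic error = measured - true
= 188.35 - 399.56
= -211.2100

-211.2100


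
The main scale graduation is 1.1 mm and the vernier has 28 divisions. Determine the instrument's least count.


LC = MSD / n_div
= 1.1 / 28
= 0.0393

0.0393


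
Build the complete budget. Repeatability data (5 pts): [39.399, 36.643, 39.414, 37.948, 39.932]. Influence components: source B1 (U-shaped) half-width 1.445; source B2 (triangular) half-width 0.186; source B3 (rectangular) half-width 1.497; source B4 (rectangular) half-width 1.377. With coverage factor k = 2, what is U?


mean = (39.399 + 36.643 + 39.414 + 37.948 + 39.932) / 5 = 38.6672
s = sqrt(sum((x - mean)^2)/(n-1)) = 1.3516282
u_A = s / sqrt(n) = 1.3516282 / sqrt(5) = 0.60446651
u_B1 = 1.445 / sqrt(2) = 1.0217693
u_B2 = 0.186 / sqrt(6) = 0.075934182
u_B3 = 1.497 / sqrt(3) = 0.86429335
u_B4 = 1.377 / sqrt(3) = 0.79501132
uc = sqrt(0.60446651^2 + 1.0217693^2 + 0.075934182^2 + 0.86429335^2 + 0.79501132^2) = 1.6715873
U = k * uc = 2 * 1.6715873
U = 3.3432

3.3432


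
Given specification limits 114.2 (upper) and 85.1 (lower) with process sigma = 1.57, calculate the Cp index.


Cp = (USL - LSL) / (6 * sigma)
= (114.2 - 85.1) / (6 * 1.57)
= 29.1000 / 9.4200
= 3.0892

3.0892


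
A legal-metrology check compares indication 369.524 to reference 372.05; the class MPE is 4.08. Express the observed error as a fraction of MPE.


e = indication - reference = 369.524 - 372.05 = -2.5260
|e| = 2.5260
ratio = |e| / MPE = 2.5260 / 4.08
ratio = 0.6191

0.6191


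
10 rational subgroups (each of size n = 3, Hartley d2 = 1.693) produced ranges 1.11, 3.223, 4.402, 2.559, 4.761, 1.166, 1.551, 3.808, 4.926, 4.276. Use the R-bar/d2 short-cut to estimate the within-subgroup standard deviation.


R_bar = (1.11 + 3.223 + 4.402 + 2.559 + 4.761 + 1.166 + 1.551 + 3.808 + 4.926 + 4.276) / 10
R_bar = 31.782 / 10 = 3.1782
sigma_hat = R_bar / d2 = 3.1782 / 1.693 = 1.8773

1.8773


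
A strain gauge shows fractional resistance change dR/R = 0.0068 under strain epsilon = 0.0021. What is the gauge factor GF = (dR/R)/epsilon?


GF = (dR/R) / epsilon
= 0.0068 / 0.0021
= 3.2381

3.2381


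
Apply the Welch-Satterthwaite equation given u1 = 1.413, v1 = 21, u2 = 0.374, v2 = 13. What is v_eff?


uc = sqrt(u1^2 + u2^2) = sqrt(1.413^2 + 0.374^2) = 1.4616583
v_eff = uc^4 / (u1^4/v1 + u2^4/v2)
= 1.4616583^4 / (1.413^4/21 + 0.374^4/13)
= 4.5643972 / 0.19132825
v_eff = 23.8564

23.8564


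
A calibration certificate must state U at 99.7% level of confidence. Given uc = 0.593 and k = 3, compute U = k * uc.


U = k * uc
U = 3 * 0.593
U = 1.7790

1.7790


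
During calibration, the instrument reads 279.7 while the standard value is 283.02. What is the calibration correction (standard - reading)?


Correction = standard - reading
= 283.02 - 279.7
= 3.3200

3.3200


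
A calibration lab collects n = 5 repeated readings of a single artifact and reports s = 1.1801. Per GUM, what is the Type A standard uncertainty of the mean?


u_A = s / sqrt(n)
u_A = 1.1801 / sqrt(5)
u_A = 1.1801 / 2.236068
u_A = 0.5278

0.5278


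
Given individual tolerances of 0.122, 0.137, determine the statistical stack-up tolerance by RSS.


RSS = sqrt(0.122^2 + 0.137^2)
= sqrt(0.033653)
= 0.1834

0.1834


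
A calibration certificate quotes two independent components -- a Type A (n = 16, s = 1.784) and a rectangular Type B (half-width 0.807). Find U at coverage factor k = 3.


u_A = s / sqrt(n) = 1.784 / sqrt(16) = 0.446
u_B = half_width / sqrt(3) = 0.807 / sqrt(3) = 0.46592167
uc = sqrt(u_A^2 + u_B^2) = sqrt(0.446^2 + 0.46592167^2) = 0.64497985
U = k * uc = 3 * 0.64497985
U = 1.9349

1.9349


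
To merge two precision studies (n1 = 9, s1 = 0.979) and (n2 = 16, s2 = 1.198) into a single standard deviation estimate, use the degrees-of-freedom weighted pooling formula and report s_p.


s_p = sqrt(((n1-1)*s1^2 + (n2-1)*s2^2) / (n1+n2-2))
numerator = (9-1)*0.979^2 + (16-1)*1.198^2 = 7.667528 + 21.52806 = 29.195588
denominator = 9 + 16 - 2 = 23
s_p^2 = 29.195588 / 23 = 1.2693734
s_p = sqrt(1.2693734) = 1.1267

1.1267


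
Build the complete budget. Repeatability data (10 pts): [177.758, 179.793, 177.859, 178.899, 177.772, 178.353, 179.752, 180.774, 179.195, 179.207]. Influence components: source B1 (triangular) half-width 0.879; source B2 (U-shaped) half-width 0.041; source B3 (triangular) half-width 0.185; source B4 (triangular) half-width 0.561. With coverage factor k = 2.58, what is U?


mean = (177.758 + 179.793 + 177.859 + 178.899 + 177.772 + 178.353 + 179.752 + 180.774 + 179.195 + 179.207) / 10 = 178.9362
s = sqrt(sum((x - mean)^2)/(n-1)) = 1.009006
u_A = s / sqrt(n) = 1.009006 / sqrt(10) = 0.31907571
u_B1 = 0.879 / sqrt(6) = 0.35885025
u_B2 = 0.041 / sqrt(2) = 0.028991378
u_B3 = 0.185 / sqrt(6) = 0.075525934
u_B4 = 0.561 / sqrt(6) = 0.22902729
uc = sqrt(0.31907571^2 + 0.35885025^2 + 0.028991378^2 + 0.075525934^2 + 0.22902729^2) = 0.53812729
U = k * uc = 2.58 * 0.53812729
U = 1.3884

1.3884


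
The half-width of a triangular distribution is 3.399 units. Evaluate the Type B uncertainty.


u_B = half_width / sqrt(6)
u_B = 3.399 / 2.4494897
u_B = 1.3876

1.3876


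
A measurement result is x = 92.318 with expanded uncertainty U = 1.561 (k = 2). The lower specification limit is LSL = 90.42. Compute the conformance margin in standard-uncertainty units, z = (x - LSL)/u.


u = U / k = 1.561 / 2 = 0.7805
margin = |LSL - x| = |90.42 - 92.318| = 1.898
z = margin / u = 1.898 / 0.7805
z = 2.4318

2.4318


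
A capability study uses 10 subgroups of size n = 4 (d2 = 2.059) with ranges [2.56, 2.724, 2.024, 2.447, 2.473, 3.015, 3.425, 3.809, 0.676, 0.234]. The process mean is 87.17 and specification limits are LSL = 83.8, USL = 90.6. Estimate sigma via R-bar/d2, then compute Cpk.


R_bar = (2.56 + 2.724 + 2.024 + 2.447 + 2.473 + 3.015 + 3.425 + 3.809 + 0.676 + 0.234) / 10 = 2.3387
sigma = R_bar / d2 = 2.3387 / 2.059 = 1.1358426
Cp = (USL - LSL)/(6*sigma) = (90.6 - 83.8)/(6*1.1358426) = 0.9978
Cpu = (90.6 - 87.17)/(3*1.1358426) = 1.0066
Cpl = (87.17 - 83.8)/(3*1.1358426) = 0.9890
Cpk = min(Cpu, Cpl) = 0.9890

0.9890


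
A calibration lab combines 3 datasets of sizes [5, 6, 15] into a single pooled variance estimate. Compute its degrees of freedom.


nu = sum_i (n_i - 1)
nu = ((5 - 1) + (6 - 1) + (15 - 1))
nu = 4 + 5 + 14
nu = 23

23


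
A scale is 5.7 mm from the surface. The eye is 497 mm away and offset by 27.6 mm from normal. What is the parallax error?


error = h * offset / d
= 5.7 * 27.6 / 497
= 0.3165

0.3165


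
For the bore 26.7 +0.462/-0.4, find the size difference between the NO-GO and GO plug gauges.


GO = nominal - lower_tol (smallest hole = maximum material condition)
GO = 26.7 - 0.4 = 26.3
NO-GO = nominal + upper_tol (largest hole = least material condition)
NO-GO = 26.7 + 0.462 = 27.162
spread = NO-GO - GO = 27.162 - 26.3 = 0.8620

0.8620


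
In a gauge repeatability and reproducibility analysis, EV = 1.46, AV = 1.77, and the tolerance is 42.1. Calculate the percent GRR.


GRR = sqrt(EV^2 + AV^2) = sqrt(1.46^2 + 1.77^2) = 2.2944498
%GRR = GRR / tol * 100 = 2.2944498 / 42.1 * 100
%GRR = 5.4500

5.4500


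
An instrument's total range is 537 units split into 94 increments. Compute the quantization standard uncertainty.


resolution = range / divisions
resolution = 537 / 94 = 5.712766
u_res = resolution / (2*sqrt(3))
u_res = 5.712766 / 3.4641016
u_res = 1.6491

1.6491


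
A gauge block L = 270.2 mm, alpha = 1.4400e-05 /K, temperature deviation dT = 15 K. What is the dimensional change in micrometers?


dL = L * alpha * dT
= 270.2 * 1.4400e-05 * 15
= 0.0583632 mm
dL_um = 0.0583632 * 1000 = 58.3632 um

58.3632


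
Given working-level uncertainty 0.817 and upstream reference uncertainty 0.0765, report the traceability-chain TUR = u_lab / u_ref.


TUR = u_lab / u_ref
= 0.817 / 0.0765
= 10.6797

10.6797


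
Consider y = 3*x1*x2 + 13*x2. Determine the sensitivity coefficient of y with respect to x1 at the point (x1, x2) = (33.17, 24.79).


y = 3*x1*x2 + 13*x2
dy/dx1 = 3*x2
Evaluate at x2 = 24.79: c1 = 3 * 24.79
c1 = 74.3700

74.3700


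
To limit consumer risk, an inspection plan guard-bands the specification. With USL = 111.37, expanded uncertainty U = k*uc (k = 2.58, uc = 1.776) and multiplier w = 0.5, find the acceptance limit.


U = k * uc = 2.58 * 1.776 = 4.58208
guard band g = w * U = 0.5 * 4.58208 = 2.29104
AL = USL - g = 111.37 - 2.29104
AL = 109.0790

109.0790


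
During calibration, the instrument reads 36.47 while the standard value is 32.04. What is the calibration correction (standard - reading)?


Correction = standard - reading
= 32.04 - 36.47
= -4.4300

-4.4300


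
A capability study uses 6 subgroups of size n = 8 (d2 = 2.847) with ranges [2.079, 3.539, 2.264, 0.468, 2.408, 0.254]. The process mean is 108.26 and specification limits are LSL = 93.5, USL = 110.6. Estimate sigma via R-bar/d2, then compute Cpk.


R_bar = (2.079 + 3.539 + 2.264 + 0.468 + 2.408 + 0.254) / 6 = 1.8353333
sigma = R_bar / d2 = 1.8353333 / 2.847 = 0.64465518
Cp = (USL - LSL)/(6*sigma) = (110.6 - 93.5)/(6*0.64465518) = 4.4210
Cpu = (110.6 - 108.26)/(3*0.64465518) = 1.2099
Cpl = (108.26 - 93.5)/(3*0.64465518) = 7.6320
Cpk = min(Cpu, Cpl) = 1.2099

1.2099


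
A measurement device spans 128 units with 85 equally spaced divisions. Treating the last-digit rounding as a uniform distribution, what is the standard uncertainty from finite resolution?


resolution = range / divisions
resolution = 128 / 85 = 1.5058824
u_res = resolution / (2*sqrt(3))
u_res = 1.5058824 / 3.4641016
u_res = 0.4347

0.4347


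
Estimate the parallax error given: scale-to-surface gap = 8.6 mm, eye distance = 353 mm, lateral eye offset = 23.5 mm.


error = h * offset / d
= 8.6 * 23.5 / 353
= 0.5725

0.5725


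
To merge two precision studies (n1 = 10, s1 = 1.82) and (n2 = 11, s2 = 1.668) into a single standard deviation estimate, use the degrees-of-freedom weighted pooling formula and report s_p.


s_p = sqrt(((n1-1)*s1^2 + (n2-1)*s2^2) / (n1+n2-2))
numerator = (10-1)*1.82^2 + (11-1)*1.668^2 = 29.8116 + 27.82224 = 57.63384
denominator = 10 + 11 - 2 = 19
s_p^2 = 57.63384 / 19 = 3.03336
s_p = sqrt(3.03336) = 1.7417

1.7417


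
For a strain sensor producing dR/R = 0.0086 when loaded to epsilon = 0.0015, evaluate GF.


GF = (dR/R) / epsilon
= 0.0086 / 0.0015
= 5.7333

5.7333


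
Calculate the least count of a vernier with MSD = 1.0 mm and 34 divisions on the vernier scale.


LC = MSD / n_div
= 1.0 / 34
= 0.0294

0.0294


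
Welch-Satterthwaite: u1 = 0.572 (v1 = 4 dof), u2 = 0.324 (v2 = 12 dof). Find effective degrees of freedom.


uc = sqrt(u1^2 + u2^2) = sqrt(0.572^2 + 0.324^2) = 0.65738877
v_eff = uc^4 / (u1^4/v1 + u2^4/v2)
= 0.65738877^4 / (0.572^4/4 + 0.324^4/12)
= 0.18676226 / 0.027680673
v_eff = 6.7470

6.7470


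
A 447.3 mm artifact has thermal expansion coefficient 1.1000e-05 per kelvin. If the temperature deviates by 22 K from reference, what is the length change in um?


dL = L * alpha * dT
= 447.3 * 1.1000e-05 * 22
= 0.1082466 mm
dL_um = 0.1082466 * 1000 = 108.2466 um

108.2466


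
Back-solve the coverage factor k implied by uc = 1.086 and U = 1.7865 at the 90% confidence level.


k = U / uc
k = 1.7865 / 1.086
k = 1.645

1.645


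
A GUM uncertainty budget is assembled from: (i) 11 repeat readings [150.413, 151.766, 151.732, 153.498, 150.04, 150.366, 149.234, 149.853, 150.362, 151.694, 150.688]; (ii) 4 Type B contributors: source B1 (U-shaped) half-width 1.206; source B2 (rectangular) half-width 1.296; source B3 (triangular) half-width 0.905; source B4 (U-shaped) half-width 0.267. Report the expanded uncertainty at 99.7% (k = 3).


mean = (150.413 + 151.766 + 151.732 + 153.498 + 150.04 + 150.366 + 149.234 + 149.853 + 150.362 + 151.694 + 150.688) / 11 = 150.8769091
s = sqrt(sum((x - mean)^2)/(n-1)) = 1.195175
u_A = s / sqrt(n) = 1.195175 / sqrt(11) = 0.36035882
u_B1 = 1.206 / sqrt(2) = 0.85277078
u_B2 = 1.296 / sqrt(3) = 0.74824595
u_B3 = 0.905 / sqrt(6) = 0.3694647
u_B4 = 0.267 / sqrt(2) = 0.18879751
uc = sqrt(0.36035882^2 + 0.85277078^2 + 0.74824595^2 + 0.3694647^2 + 0.18879751^2) = 1.260594
U = k * uc = 3 * 1.260594
U = 3.7818

3.7818


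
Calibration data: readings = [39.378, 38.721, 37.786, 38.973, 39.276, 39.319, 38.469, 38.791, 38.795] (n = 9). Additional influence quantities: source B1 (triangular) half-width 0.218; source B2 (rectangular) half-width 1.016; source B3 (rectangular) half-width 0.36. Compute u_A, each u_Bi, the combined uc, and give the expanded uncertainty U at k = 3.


mean = (39.378 + 38.721 + 37.786 + 38.973 + 39.276 + 39.319 + 38.469 + 38.791 + 38.795) / 9 = 38.83422222
s = sqrt(sum((x - mean)^2)/(n-1)) = 0.49918854
u_A = s / sqrt(n) = 0.49918854 / sqrt(9) = 0.16639618
u_B1 = 0.218 / sqrt(6) = 0.088998127
u_B2 = 1.016 / sqrt(3) = 0.58658787
u_B3 = 0.36 / sqrt(3) = 0.2078461
uc = sqrt(0.16639618^2 + 0.088998127^2 + 0.58658787^2 + 0.2078461^2) = 0.65030276
U = k * uc = 3 * 0.65030276
U = 1.9509

1.9509


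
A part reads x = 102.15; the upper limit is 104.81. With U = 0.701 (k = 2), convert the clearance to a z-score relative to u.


u = U / k = 0.701 / 2 = 0.3505
margin = |USL - x| = |104.81 - 102.15| = 2.66
z = margin / u = 2.66 / 0.3505
z = 7.5892

7.5892


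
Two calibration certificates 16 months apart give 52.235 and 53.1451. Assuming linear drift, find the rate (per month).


rate = (v2 - v1) / months
= (53.1451 - 52.235) / 16
= 0.9101 / 16
= 0.0569

0.0569


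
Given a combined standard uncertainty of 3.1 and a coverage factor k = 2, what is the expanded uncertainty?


U = k * uc
U = 2 * 3.1
U = 6.2000

6.2000


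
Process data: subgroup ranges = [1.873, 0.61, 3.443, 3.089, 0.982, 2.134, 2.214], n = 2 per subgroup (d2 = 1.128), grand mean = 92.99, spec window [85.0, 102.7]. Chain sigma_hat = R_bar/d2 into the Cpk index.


R_bar = (1.873 + 0.61 + 3.443 + 3.089 + 0.982 + 2.134 + 2.214) / 7 = 2.0492857
sigma = R_bar / d2 = 2.0492857 / 1.128 = 1.8167426
Cp = (USL - LSL)/(6*sigma) = (102.7 - 85.0)/(6*1.8167426) = 1.6238
Cpu = (102.7 - 92.99)/(3*1.8167426) = 1.7816
Cpl = (92.99 - 85.0)/(3*1.8167426) = 1.4660
Cpk = min(Cpu, Cpl) = 1.4660

1.4660


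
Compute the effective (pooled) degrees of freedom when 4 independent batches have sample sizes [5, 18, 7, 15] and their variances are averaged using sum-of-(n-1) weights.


nu = sum_i (n_i - 1)
nu = ((5 - 1) + (18 - 1) + (7 - 1) + (15 - 1))
nu = 4 + 17 + 6 + 14
nu = 41

41


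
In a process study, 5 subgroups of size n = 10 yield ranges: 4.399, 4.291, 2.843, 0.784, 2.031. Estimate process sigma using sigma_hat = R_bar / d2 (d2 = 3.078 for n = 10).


R_bar = (4.399 + 4.291 + 2.843 + 0.784 + 2.031) / 5
R_bar = 14.348 / 5 = 2.8696
sigma_hat = R_bar / d2 = 2.8696 / 3.078 = 0.9323

0.9323


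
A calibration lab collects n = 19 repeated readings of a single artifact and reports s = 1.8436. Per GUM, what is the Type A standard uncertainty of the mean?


u_A = s / sqrt(n)
u_A = 1.8436 / sqrt(19)
u_A = 1.8436 / 4.3588989
u_A = 0.4230

0.4230


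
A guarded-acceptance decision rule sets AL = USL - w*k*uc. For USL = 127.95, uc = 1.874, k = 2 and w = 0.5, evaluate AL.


U = k * uc = 2 * 1.874 = 3.748
guard band g = w * U = 0.5 * 3.748 = 1.874
AL = USL - g = 127.95 - 1.874
AL = 126.0760

126.0760


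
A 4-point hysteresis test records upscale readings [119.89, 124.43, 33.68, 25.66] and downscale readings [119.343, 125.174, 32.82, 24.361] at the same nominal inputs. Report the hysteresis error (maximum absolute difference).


|119.89 - 119.343| = 0.5470
|124.43 - 125.174| = 0.7440
|33.68 - 32.82| = 0.8600
|25.66 - 24.361| = 1.2990
hysteresis = max(diffs) = 1.2990

1.2990


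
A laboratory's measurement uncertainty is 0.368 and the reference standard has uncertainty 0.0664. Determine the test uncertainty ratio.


TUR = u_lab / u_ref
= 0.368 / 0.0664
= 5.5422

5.5422


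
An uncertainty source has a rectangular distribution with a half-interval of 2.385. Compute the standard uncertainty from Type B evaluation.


u_B = half_width / sqrt(3)
u_B = 2.385 / 1.7320508
u_B = 1.3770

1.3770


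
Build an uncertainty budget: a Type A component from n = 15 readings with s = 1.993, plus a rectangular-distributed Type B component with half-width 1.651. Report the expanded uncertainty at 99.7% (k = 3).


u_A = s / sqrt(n) = 1.993 / sqrt(15) = 0.51459039
u_B = half_width / sqrt(3) = 1.651 / sqrt(3) = 0.95320529
uc = sqrt(u_A^2 + u_B^2) = sqrt(0.51459039^2 + 0.95320529^2) = 1.0832376
U = k * uc = 3 * 1.0832376
U = 3.2497

3.2497


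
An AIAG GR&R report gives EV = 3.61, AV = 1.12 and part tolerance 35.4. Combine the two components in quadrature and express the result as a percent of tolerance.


GRR = sqrt(EV^2 + AV^2) = sqrt(3.61^2 + 1.12^2) = 3.7797487
%GRR = GRR / tol * 100 = 3.7797487 / 35.4 * 100
%GRR = 10.6773

10.6773


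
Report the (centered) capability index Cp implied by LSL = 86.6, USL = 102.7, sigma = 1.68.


Cp = (USL - LSL) / (6 * sigma)
= (102.7 - 86.6) / (6 * 1.68)
= 16.1000 / 10.0800
= 1.5972

1.5972


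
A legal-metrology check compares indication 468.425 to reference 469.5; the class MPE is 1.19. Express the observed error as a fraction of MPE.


e = indication - reference = 468.425 - 469.5 = -1.0750
|e| = 1.0750
ratio = |e| / MPE = 1.0750 / 1.19
ratio = 0.9034

0.9034


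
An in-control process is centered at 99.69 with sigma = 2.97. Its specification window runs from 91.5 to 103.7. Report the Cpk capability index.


Cpu = (USL - mean) / (3*sigma) = (103.7 - 99.69) / (3*2.97) = 0.4501
Cpl = (mean - LSL) / (3*sigma) = (99.69 - 91.5) / (3*2.97) = 0.9192
Cpk = min(Cpu, Cpl) = 0.4501

0.4501


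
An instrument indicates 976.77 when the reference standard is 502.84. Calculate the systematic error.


Systematic error = measured - true
= 976.77 - 502.84
= 473.9300

473.9300


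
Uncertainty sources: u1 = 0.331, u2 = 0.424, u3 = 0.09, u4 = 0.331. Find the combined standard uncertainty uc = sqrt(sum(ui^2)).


uc = sqrt(0.331^2 + 0.424^2 + 0.09^2 + 0.331^2)
uc = sqrt(0.406998)
uc = 0.6380

0.6380


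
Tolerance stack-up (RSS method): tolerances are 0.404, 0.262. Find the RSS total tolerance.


RSS = sqrt(0.404^2 + 0.262^2)
= sqrt(0.23186)
= 0.4815

0.4815


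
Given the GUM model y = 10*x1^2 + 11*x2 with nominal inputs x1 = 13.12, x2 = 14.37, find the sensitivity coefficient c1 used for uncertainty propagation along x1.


y = 10*x1^2 + 11*x2
dy/dx1 = 2*10*x1
Evaluate at x1 = 13.12: c1 = 20 * 13.12
c1 = 262.4000

262.4000


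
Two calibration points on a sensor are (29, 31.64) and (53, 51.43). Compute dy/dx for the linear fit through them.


slope = (y2 - y1) / (x2 - x1)
= (51.43 - 31.64) / (53 - 29)
= 19.7900 / 24
= 0.8246

0.8246


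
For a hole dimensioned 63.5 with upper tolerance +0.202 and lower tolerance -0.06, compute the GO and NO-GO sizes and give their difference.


GO = nominal - lower_tol (smallest hole = maximum material condition)
GO = 63.5 - 0.06 = 63.44
NO-GO = nominal + upper_tol (largest hole = least material condition)
NO-GO = 63.5 + 0.202 = 63.702
spread = NO-GO - GO = 63.702 - 63.44 = 0.2620

0.2620


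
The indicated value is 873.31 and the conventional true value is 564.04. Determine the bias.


Systematic error = measured - true
= 873.31 - 564.04
= 309.2700

309.2700


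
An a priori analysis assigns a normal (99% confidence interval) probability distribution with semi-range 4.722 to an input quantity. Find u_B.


u_B = half_width / 2.576
u_B = 4.722 / 2.576
u_B = 1.8331

1.8331


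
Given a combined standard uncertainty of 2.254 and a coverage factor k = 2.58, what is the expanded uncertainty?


U = k * uc
U = 2.58 * 2.254
U = 5.8153

5.8153


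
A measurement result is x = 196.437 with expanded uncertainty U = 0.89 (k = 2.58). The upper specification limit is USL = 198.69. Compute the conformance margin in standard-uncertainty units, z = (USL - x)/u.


u = U / k = 0.89 / 2.58 = 0.34496124
margin = |USL - x| = |198.69 - 196.437| = 2.253
z = margin / u = 2.253 / 0.34496124
z = 6.5312

6.5312


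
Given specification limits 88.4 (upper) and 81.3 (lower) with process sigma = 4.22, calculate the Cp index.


Cp = (USL - LSL) / (6 * sigma)
= (88.4 - 81.3) / (6 * 4.22)
= 7.1000 / 25.3200
= 0.2804

0.2804


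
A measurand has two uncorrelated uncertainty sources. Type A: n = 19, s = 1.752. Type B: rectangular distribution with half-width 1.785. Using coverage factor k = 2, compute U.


u_A = s / sqrt(n) = 1.752 / sqrt(19) = 0.40193637
u_B = half_width / sqrt(3) = 1.785 / sqrt(3) = 1.0305702
uc = sqrt(u_A^2 + u_B^2) = sqrt(0.40193637^2 + 1.0305702^2) = 1.1061771
U = k * uc = 2 * 1.1061771
U = 2.2124

2.2124


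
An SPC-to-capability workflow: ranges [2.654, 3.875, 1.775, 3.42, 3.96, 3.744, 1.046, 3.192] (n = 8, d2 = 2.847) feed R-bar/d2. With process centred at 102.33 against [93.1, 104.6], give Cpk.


R_bar = (2.654 + 3.875 + 1.775 + 3.42 + 3.96 + 3.744 + 1.046 + 3.192) / 8 = 2.95825
sigma = R_bar / d2 = 2.95825 / 2.847 = 1.0390762
Cp = (USL - LSL)/(6*sigma) = (104.6 - 93.1)/(6*1.0390762) = 1.8446
Cpu = (104.6 - 102.33)/(3*1.0390762) = 0.7282
Cpl = (102.33 - 93.1)/(3*1.0390762) = 2.9610
Cpk = min(Cpu, Cpl) = 0.7282

0.7282


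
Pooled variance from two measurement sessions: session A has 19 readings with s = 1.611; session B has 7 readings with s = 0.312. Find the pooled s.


s_p = sqrt(((n1-1)*s1^2 + (n2-1)*s2^2) / (n1+n2-2))
numerator = (19-1)*1.611^2 + (7-1)*0.312^2 = 46.715778 + 0.584064 = 47.299842
denominator = 19 + 7 - 2 = 24
s_p^2 = 47.299842 / 24 = 1.9708267
s_p = sqrt(1.9708267) = 1.4039

1.4039


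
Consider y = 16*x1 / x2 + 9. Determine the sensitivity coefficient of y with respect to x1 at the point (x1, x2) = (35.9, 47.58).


y = 16*x1 / x2 + 9
dy/dx1 = 16/x2
Evaluate at x2 = 47.58: c1 = 16 / 47.58
c1 = 0.3363

0.3363


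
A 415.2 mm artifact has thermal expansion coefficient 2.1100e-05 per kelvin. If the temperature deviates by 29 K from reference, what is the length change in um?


dL = L * alpha * dT
= 415.2 * 2.1100e-05 * 29
= 0.2540609 mm
dL_um = 0.2540609 * 1000 = 254.0609 um

254.0609


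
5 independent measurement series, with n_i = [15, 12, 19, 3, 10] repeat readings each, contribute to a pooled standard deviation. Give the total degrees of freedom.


nu = sum_i (n_i - 1)
nu = ((15 - 1) + (12 - 1) + (19 - 1) + (3 - 1) + (10 - 1))
nu = 14 + 11 + 18 + 2 + 9
nu = 54

54


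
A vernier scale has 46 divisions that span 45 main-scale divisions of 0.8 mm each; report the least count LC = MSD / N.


LC = MSD / n_div
= 0.8 / 46
= 0.0174

0.0174


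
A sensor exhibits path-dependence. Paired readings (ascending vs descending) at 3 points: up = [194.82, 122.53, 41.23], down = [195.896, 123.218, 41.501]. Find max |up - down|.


|194.82 - 195.896| = 1.0760
|122.53 - 123.218| = 0.6880
|41.23 - 41.501| = 0.2710
hysteresis = max(diffs) = 1.0760

1.0760


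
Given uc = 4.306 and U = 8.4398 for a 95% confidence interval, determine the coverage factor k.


k = U / uc
k = 8.4398 / 4.306
k = 1.96

1.96


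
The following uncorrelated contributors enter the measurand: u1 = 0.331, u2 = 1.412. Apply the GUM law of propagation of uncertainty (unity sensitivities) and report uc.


uc = sqrt(0.331^2 + 1.412^2)
uc = sqrt(2.103305)
uc = 1.4503

1.4503


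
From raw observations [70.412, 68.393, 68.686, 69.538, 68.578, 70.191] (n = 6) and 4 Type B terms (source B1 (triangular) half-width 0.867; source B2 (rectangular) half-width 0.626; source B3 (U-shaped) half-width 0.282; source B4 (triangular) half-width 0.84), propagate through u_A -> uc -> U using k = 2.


mean = (70.412 + 68.393 + 68.686 + 69.538 + 68.578 + 70.191) / 6 = 69.29966667
s = sqrt(sum((x - mean)^2)/(n-1)) = 0.87269666
u_A = s / sqrt(n) = 0.87269666 / sqrt(6) = 0.35627692
u_B1 = 0.867 / sqrt(6) = 0.35395127
u_B2 = 0.626 / sqrt(3) = 0.36142127
u_B3 = 0.282 / sqrt(2) = 0.19940411
u_B4 = 0.84 / sqrt(6) = 0.34292856
uc = sqrt(0.35627692^2 + 0.35395127^2 + 0.36142127^2 + 0.19940411^2 + 0.34292856^2) = 0.73498441
U = k * uc = 2 * 0.73498441
U = 1.4700

1.4700


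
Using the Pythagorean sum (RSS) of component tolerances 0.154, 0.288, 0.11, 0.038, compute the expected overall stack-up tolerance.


RSS = sqrt(0.154^2 + 0.288^2 + 0.11^2 + 0.038^2)
= sqrt(0.120204)
= 0.3467

0.3467


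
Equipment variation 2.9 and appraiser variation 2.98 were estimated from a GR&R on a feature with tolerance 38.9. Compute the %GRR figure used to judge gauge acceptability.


GRR = sqrt(EV^2 + AV^2) = sqrt(2.9^2 + 2.98^2) = 4.1581727
%GRR = GRR / tol * 100 = 4.1581727 / 38.9 * 100
%GRR = 10.6894

10.6894


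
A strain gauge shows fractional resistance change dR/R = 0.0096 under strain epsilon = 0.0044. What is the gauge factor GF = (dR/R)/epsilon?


GF = (dR/R) / epsilon
= 0.0096 / 0.0044
= 2.1818

2.1818


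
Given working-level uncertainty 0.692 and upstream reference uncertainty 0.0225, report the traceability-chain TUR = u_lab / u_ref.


TUR = u_lab / u_ref
= 0.692 / 0.0225
= 30.7556

30.7556


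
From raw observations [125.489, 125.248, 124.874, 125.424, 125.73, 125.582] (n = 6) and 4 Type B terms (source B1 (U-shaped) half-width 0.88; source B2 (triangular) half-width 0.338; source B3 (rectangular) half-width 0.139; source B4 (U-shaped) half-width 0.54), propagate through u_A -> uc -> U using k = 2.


mean = (125.489 + 125.248 + 124.874 + 125.424 + 125.73 + 125.582) / 6 = 125.3911667
s = sqrt(sum((x - mean)^2)/(n-1)) = 0.29994427
u_A = s / sqrt(n) = 0.29994427 / sqrt(6) = 0.12245174
u_B1 = 0.88 / sqrt(2) = 0.62225397
u_B2 = 0.338 / sqrt(6) = 0.13798792
u_B3 = 0.139 / sqrt(3) = 0.080251687
u_B4 = 0.54 / sqrt(2) = 0.38183766
uc = sqrt(0.12245174^2 + 0.62225397^2 + 0.13798792^2 + 0.080251687^2 + 0.38183766^2) = 0.75728161
U = k * uc = 2 * 0.75728161
U = 1.5146

1.5146


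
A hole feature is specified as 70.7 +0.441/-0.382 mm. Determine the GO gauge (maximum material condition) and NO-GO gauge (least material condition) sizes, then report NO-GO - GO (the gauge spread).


GO = nominal - lower_tol (smallest hole = maximum material condition)
GO = 70.7 - 0.382 = 70.318
NO-GO = nominal + upper_tol (largest hole = least material condition)
NO-GO = 70.7 + 0.441 = 71.141
spread = NO-GO - GO = 71.141 - 70.318 = 0.8230

0.8230


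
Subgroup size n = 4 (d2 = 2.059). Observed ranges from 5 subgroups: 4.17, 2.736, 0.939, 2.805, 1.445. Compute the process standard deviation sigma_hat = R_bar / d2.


R_bar = (4.17 + 2.736 + 0.939 + 2.805 + 1.445) / 5
R_bar = 12.095 / 5 = 2.419
sigma_hat = R_bar / d2 = 2.419 / 2.059 = 1.1748

1.1748


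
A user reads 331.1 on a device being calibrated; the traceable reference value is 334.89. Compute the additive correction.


Correction = standard - reading
= 334.89 - 331.1
= 3.7900

3.7900


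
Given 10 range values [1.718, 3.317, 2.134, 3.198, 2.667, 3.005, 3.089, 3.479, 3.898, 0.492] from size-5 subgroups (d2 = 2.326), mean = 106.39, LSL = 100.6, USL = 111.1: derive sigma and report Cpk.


R_bar = (1.718 + 3.317 + 2.134 + 3.198 + 2.667 + 3.005 + 3.089 + 3.479 + 3.898 + 0.492) / 10 = 2.6997
sigma = R_bar / d2 = 2.6997 / 2.326 = 1.1606621
Cp = (USL - LSL)/(6*sigma) = (111.1 - 100.6)/(6*1.1606621) = 1.5078
Cpu = (111.1 - 106.39)/(3*1.1606621) = 1.3527
Cpl = (106.39 - 100.6)/(3*1.1606621) = 1.6628
Cpk = min(Cpu, Cpl) = 1.3527

1.3527


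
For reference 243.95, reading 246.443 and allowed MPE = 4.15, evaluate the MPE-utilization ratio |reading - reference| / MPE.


e = indication - reference = 246.443 - 243.95 = 2.4930
|e| = 2.4930
ratio = |e| / MPE = 2.4930 / 4.15
ratio = 0.6007

0.6007
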